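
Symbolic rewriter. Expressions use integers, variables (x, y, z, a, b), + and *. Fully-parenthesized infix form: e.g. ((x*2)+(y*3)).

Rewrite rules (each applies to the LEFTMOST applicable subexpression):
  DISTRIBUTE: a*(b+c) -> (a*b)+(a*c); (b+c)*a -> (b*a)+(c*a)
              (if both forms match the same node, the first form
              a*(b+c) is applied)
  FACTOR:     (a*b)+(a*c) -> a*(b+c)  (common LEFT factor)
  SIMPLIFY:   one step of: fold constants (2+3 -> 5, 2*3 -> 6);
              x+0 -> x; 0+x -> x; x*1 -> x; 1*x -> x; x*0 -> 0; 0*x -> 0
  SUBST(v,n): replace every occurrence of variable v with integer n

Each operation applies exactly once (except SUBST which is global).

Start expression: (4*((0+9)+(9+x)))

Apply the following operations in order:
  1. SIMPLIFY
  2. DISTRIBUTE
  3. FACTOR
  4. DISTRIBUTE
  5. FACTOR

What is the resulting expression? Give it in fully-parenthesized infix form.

Start: (4*((0+9)+(9+x)))
Apply SIMPLIFY at RL (target: (0+9)): (4*((0+9)+(9+x))) -> (4*(9+(9+x)))
Apply DISTRIBUTE at root (target: (4*(9+(9+x)))): (4*(9+(9+x))) -> ((4*9)+(4*(9+x)))
Apply FACTOR at root (target: ((4*9)+(4*(9+x)))): ((4*9)+(4*(9+x))) -> (4*(9+(9+x)))
Apply DISTRIBUTE at root (target: (4*(9+(9+x)))): (4*(9+(9+x))) -> ((4*9)+(4*(9+x)))
Apply FACTOR at root (target: ((4*9)+(4*(9+x)))): ((4*9)+(4*(9+x))) -> (4*(9+(9+x)))

Answer: (4*(9+(9+x)))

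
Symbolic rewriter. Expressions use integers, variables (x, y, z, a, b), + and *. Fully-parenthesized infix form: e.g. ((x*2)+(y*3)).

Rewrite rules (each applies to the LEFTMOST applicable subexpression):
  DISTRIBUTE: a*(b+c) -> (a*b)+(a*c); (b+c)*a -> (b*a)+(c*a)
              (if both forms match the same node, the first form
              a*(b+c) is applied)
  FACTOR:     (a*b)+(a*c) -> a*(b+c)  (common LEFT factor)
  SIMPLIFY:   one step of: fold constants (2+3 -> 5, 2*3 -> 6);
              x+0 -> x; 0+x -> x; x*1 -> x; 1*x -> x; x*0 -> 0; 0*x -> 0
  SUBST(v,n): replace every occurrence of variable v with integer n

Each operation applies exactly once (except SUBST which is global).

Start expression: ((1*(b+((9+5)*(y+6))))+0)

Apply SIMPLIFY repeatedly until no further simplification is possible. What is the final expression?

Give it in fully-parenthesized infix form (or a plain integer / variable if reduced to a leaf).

Start: ((1*(b+((9+5)*(y+6))))+0)
Step 1: at root: ((1*(b+((9+5)*(y+6))))+0) -> (1*(b+((9+5)*(y+6)))); overall: ((1*(b+((9+5)*(y+6))))+0) -> (1*(b+((9+5)*(y+6))))
Step 2: at root: (1*(b+((9+5)*(y+6)))) -> (b+((9+5)*(y+6))); overall: (1*(b+((9+5)*(y+6)))) -> (b+((9+5)*(y+6)))
Step 3: at RL: (9+5) -> 14; overall: (b+((9+5)*(y+6))) -> (b+(14*(y+6)))
Fixed point: (b+(14*(y+6)))

Answer: (b+(14*(y+6)))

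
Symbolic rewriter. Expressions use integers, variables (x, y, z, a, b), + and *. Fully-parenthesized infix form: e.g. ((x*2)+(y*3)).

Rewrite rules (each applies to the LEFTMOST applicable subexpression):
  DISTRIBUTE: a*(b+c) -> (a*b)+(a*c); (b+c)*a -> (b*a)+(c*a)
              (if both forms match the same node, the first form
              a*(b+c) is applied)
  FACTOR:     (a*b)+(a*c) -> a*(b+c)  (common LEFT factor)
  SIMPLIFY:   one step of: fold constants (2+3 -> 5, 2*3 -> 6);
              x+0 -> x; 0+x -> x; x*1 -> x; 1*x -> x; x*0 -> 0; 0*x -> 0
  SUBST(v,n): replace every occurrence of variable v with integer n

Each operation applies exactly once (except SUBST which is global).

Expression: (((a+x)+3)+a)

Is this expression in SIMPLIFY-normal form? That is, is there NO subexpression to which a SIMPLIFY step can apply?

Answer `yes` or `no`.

Expression: (((a+x)+3)+a)
Scanning for simplifiable subexpressions (pre-order)...
  at root: (((a+x)+3)+a) (not simplifiable)
  at L: ((a+x)+3) (not simplifiable)
  at LL: (a+x) (not simplifiable)
Result: no simplifiable subexpression found -> normal form.

Answer: yes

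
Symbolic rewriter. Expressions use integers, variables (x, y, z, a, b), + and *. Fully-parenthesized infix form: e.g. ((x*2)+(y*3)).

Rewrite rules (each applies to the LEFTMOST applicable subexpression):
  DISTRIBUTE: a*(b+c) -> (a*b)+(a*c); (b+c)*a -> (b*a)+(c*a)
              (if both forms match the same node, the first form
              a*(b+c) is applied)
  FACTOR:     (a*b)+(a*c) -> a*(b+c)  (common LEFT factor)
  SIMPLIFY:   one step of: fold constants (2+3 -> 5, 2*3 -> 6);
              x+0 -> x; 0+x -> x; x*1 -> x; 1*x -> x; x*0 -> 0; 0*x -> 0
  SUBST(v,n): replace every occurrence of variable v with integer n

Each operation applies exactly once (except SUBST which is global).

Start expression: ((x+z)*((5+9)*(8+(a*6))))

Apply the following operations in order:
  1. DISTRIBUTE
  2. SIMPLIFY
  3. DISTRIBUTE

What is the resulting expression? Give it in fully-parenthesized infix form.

Start: ((x+z)*((5+9)*(8+(a*6))))
Apply DISTRIBUTE at root (target: ((x+z)*((5+9)*(8+(a*6))))): ((x+z)*((5+9)*(8+(a*6)))) -> ((x*((5+9)*(8+(a*6))))+(z*((5+9)*(8+(a*6)))))
Apply SIMPLIFY at LRL (target: (5+9)): ((x*((5+9)*(8+(a*6))))+(z*((5+9)*(8+(a*6))))) -> ((x*(14*(8+(a*6))))+(z*((5+9)*(8+(a*6)))))
Apply DISTRIBUTE at LR (target: (14*(8+(a*6)))): ((x*(14*(8+(a*6))))+(z*((5+9)*(8+(a*6))))) -> ((x*((14*8)+(14*(a*6))))+(z*((5+9)*(8+(a*6)))))

Answer: ((x*((14*8)+(14*(a*6))))+(z*((5+9)*(8+(a*6)))))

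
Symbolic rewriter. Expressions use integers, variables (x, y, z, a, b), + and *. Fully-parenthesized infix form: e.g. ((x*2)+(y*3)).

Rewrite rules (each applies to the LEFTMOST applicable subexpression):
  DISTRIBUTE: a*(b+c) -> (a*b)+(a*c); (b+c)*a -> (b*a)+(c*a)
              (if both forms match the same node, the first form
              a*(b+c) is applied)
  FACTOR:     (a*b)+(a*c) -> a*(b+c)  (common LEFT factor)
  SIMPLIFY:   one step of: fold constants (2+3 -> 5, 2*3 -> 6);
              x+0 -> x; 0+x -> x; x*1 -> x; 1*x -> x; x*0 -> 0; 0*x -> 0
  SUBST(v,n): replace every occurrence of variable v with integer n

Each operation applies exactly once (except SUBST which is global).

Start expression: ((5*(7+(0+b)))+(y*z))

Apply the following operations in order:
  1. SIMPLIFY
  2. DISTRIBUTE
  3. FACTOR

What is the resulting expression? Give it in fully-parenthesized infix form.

Answer: ((5*(7+b))+(y*z))

Derivation:
Start: ((5*(7+(0+b)))+(y*z))
Apply SIMPLIFY at LRR (target: (0+b)): ((5*(7+(0+b)))+(y*z)) -> ((5*(7+b))+(y*z))
Apply DISTRIBUTE at L (target: (5*(7+b))): ((5*(7+b))+(y*z)) -> (((5*7)+(5*b))+(y*z))
Apply FACTOR at L (target: ((5*7)+(5*b))): (((5*7)+(5*b))+(y*z)) -> ((5*(7+b))+(y*z))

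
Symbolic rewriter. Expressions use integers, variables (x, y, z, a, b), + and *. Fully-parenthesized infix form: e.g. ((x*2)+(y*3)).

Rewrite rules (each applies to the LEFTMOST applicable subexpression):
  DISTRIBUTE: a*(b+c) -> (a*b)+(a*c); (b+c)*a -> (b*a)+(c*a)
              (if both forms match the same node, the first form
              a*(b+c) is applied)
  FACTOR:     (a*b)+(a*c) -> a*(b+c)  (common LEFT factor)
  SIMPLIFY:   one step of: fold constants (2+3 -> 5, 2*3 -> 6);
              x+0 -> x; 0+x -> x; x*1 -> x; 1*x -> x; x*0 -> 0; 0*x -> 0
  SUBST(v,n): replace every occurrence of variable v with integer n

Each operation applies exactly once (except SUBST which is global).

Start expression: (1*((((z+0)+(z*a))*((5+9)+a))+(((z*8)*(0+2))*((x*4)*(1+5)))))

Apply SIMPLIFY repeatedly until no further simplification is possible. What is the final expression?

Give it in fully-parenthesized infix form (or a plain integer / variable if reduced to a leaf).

Answer: (((z+(z*a))*(14+a))+(((z*8)*2)*((x*4)*6)))

Derivation:
Start: (1*((((z+0)+(z*a))*((5+9)+a))+(((z*8)*(0+2))*((x*4)*(1+5)))))
Step 1: at root: (1*((((z+0)+(z*a))*((5+9)+a))+(((z*8)*(0+2))*((x*4)*(1+5))))) -> ((((z+0)+(z*a))*((5+9)+a))+(((z*8)*(0+2))*((x*4)*(1+5)))); overall: (1*((((z+0)+(z*a))*((5+9)+a))+(((z*8)*(0+2))*((x*4)*(1+5))))) -> ((((z+0)+(z*a))*((5+9)+a))+(((z*8)*(0+2))*((x*4)*(1+5))))
Step 2: at LLL: (z+0) -> z; overall: ((((z+0)+(z*a))*((5+9)+a))+(((z*8)*(0+2))*((x*4)*(1+5)))) -> (((z+(z*a))*((5+9)+a))+(((z*8)*(0+2))*((x*4)*(1+5))))
Step 3: at LRL: (5+9) -> 14; overall: (((z+(z*a))*((5+9)+a))+(((z*8)*(0+2))*((x*4)*(1+5)))) -> (((z+(z*a))*(14+a))+(((z*8)*(0+2))*((x*4)*(1+5))))
Step 4: at RLR: (0+2) -> 2; overall: (((z+(z*a))*(14+a))+(((z*8)*(0+2))*((x*4)*(1+5)))) -> (((z+(z*a))*(14+a))+(((z*8)*2)*((x*4)*(1+5))))
Step 5: at RRR: (1+5) -> 6; overall: (((z+(z*a))*(14+a))+(((z*8)*2)*((x*4)*(1+5)))) -> (((z+(z*a))*(14+a))+(((z*8)*2)*((x*4)*6)))
Fixed point: (((z+(z*a))*(14+a))+(((z*8)*2)*((x*4)*6)))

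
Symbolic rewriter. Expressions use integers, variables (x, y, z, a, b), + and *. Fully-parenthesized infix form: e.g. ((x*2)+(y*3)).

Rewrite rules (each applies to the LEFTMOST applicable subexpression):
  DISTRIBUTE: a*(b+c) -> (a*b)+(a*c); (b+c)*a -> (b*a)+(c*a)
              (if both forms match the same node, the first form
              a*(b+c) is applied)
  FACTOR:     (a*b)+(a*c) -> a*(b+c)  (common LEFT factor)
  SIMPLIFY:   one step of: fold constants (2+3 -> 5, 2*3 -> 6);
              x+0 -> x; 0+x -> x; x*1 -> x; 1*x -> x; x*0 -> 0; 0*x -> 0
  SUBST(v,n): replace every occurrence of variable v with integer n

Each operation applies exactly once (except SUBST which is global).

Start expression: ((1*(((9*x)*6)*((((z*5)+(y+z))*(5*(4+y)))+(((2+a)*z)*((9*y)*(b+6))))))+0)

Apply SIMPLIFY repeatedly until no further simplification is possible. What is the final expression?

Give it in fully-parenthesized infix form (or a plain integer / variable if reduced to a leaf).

Answer: (((9*x)*6)*((((z*5)+(y+z))*(5*(4+y)))+(((2+a)*z)*((9*y)*(b+6)))))

Derivation:
Start: ((1*(((9*x)*6)*((((z*5)+(y+z))*(5*(4+y)))+(((2+a)*z)*((9*y)*(b+6))))))+0)
Step 1: at root: ((1*(((9*x)*6)*((((z*5)+(y+z))*(5*(4+y)))+(((2+a)*z)*((9*y)*(b+6))))))+0) -> (1*(((9*x)*6)*((((z*5)+(y+z))*(5*(4+y)))+(((2+a)*z)*((9*y)*(b+6)))))); overall: ((1*(((9*x)*6)*((((z*5)+(y+z))*(5*(4+y)))+(((2+a)*z)*((9*y)*(b+6))))))+0) -> (1*(((9*x)*6)*((((z*5)+(y+z))*(5*(4+y)))+(((2+a)*z)*((9*y)*(b+6))))))
Step 2: at root: (1*(((9*x)*6)*((((z*5)+(y+z))*(5*(4+y)))+(((2+a)*z)*((9*y)*(b+6)))))) -> (((9*x)*6)*((((z*5)+(y+z))*(5*(4+y)))+(((2+a)*z)*((9*y)*(b+6))))); overall: (1*(((9*x)*6)*((((z*5)+(y+z))*(5*(4+y)))+(((2+a)*z)*((9*y)*(b+6)))))) -> (((9*x)*6)*((((z*5)+(y+z))*(5*(4+y)))+(((2+a)*z)*((9*y)*(b+6)))))
Fixed point: (((9*x)*6)*((((z*5)+(y+z))*(5*(4+y)))+(((2+a)*z)*((9*y)*(b+6)))))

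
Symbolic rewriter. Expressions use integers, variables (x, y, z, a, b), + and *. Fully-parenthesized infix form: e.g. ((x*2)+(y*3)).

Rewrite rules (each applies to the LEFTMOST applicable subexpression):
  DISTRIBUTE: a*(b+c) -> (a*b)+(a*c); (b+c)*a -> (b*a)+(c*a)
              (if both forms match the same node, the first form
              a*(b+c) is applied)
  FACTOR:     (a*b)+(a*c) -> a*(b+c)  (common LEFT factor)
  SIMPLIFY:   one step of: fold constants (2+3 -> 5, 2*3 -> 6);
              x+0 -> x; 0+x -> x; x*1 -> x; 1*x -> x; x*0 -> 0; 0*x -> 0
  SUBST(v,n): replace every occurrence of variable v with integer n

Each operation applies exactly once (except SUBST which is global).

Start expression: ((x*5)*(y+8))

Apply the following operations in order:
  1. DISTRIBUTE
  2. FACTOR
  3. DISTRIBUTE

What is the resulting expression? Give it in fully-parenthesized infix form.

Start: ((x*5)*(y+8))
Apply DISTRIBUTE at root (target: ((x*5)*(y+8))): ((x*5)*(y+8)) -> (((x*5)*y)+((x*5)*8))
Apply FACTOR at root (target: (((x*5)*y)+((x*5)*8))): (((x*5)*y)+((x*5)*8)) -> ((x*5)*(y+8))
Apply DISTRIBUTE at root (target: ((x*5)*(y+8))): ((x*5)*(y+8)) -> (((x*5)*y)+((x*5)*8))

Answer: (((x*5)*y)+((x*5)*8))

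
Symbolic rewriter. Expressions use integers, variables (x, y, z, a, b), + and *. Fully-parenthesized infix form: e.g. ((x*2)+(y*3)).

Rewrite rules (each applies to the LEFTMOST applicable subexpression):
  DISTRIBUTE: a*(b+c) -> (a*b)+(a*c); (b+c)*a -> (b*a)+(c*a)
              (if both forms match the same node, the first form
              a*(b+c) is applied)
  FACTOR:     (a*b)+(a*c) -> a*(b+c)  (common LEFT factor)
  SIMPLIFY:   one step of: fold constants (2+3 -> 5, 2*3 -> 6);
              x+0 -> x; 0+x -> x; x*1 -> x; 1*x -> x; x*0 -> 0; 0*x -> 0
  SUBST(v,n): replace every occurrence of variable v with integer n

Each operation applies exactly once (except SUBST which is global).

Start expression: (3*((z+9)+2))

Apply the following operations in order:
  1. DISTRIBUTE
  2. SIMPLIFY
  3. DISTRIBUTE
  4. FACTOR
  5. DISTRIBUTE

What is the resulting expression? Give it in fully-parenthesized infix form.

Answer: (((3*z)+(3*9))+6)

Derivation:
Start: (3*((z+9)+2))
Apply DISTRIBUTE at root (target: (3*((z+9)+2))): (3*((z+9)+2)) -> ((3*(z+9))+(3*2))
Apply SIMPLIFY at R (target: (3*2)): ((3*(z+9))+(3*2)) -> ((3*(z+9))+6)
Apply DISTRIBUTE at L (target: (3*(z+9))): ((3*(z+9))+6) -> (((3*z)+(3*9))+6)
Apply FACTOR at L (target: ((3*z)+(3*9))): (((3*z)+(3*9))+6) -> ((3*(z+9))+6)
Apply DISTRIBUTE at L (target: (3*(z+9))): ((3*(z+9))+6) -> (((3*z)+(3*9))+6)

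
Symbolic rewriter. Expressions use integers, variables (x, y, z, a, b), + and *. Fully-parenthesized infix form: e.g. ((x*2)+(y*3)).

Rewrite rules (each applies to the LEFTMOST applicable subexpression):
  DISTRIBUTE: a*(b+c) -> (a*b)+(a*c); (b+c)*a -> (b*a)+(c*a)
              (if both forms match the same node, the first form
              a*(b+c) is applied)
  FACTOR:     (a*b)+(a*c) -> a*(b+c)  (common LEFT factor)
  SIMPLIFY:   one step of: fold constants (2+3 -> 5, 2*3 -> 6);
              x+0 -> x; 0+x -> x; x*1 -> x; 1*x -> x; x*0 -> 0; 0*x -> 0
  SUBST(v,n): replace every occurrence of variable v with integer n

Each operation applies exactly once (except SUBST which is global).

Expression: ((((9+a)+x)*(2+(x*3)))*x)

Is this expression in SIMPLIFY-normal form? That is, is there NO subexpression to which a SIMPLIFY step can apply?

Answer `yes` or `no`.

Expression: ((((9+a)+x)*(2+(x*3)))*x)
Scanning for simplifiable subexpressions (pre-order)...
  at root: ((((9+a)+x)*(2+(x*3)))*x) (not simplifiable)
  at L: (((9+a)+x)*(2+(x*3))) (not simplifiable)
  at LL: ((9+a)+x) (not simplifiable)
  at LLL: (9+a) (not simplifiable)
  at LR: (2+(x*3)) (not simplifiable)
  at LRR: (x*3) (not simplifiable)
Result: no simplifiable subexpression found -> normal form.

Answer: yes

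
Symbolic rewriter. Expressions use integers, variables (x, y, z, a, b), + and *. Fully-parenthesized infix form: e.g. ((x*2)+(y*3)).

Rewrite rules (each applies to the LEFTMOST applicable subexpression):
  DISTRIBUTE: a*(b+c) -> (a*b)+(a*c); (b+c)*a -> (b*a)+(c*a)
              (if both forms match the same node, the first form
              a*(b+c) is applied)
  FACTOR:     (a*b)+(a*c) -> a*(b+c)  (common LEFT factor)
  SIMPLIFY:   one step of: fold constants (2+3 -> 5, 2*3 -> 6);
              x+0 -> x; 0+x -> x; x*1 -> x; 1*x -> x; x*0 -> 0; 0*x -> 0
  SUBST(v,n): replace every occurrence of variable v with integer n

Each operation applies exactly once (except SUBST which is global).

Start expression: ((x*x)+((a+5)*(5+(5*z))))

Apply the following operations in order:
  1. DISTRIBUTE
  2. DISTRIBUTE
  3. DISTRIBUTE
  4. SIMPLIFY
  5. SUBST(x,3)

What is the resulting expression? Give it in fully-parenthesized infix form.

Answer: ((3*3)+(((a*5)+25)+((a*(5*z))+(5*(5*z)))))

Derivation:
Start: ((x*x)+((a+5)*(5+(5*z))))
Apply DISTRIBUTE at R (target: ((a+5)*(5+(5*z)))): ((x*x)+((a+5)*(5+(5*z)))) -> ((x*x)+(((a+5)*5)+((a+5)*(5*z))))
Apply DISTRIBUTE at RL (target: ((a+5)*5)): ((x*x)+(((a+5)*5)+((a+5)*(5*z)))) -> ((x*x)+(((a*5)+(5*5))+((a+5)*(5*z))))
Apply DISTRIBUTE at RR (target: ((a+5)*(5*z))): ((x*x)+(((a*5)+(5*5))+((a+5)*(5*z)))) -> ((x*x)+(((a*5)+(5*5))+((a*(5*z))+(5*(5*z)))))
Apply SIMPLIFY at RLR (target: (5*5)): ((x*x)+(((a*5)+(5*5))+((a*(5*z))+(5*(5*z))))) -> ((x*x)+(((a*5)+25)+((a*(5*z))+(5*(5*z)))))
Apply SUBST(x,3): ((x*x)+(((a*5)+25)+((a*(5*z))+(5*(5*z))))) -> ((3*3)+(((a*5)+25)+((a*(5*z))+(5*(5*z)))))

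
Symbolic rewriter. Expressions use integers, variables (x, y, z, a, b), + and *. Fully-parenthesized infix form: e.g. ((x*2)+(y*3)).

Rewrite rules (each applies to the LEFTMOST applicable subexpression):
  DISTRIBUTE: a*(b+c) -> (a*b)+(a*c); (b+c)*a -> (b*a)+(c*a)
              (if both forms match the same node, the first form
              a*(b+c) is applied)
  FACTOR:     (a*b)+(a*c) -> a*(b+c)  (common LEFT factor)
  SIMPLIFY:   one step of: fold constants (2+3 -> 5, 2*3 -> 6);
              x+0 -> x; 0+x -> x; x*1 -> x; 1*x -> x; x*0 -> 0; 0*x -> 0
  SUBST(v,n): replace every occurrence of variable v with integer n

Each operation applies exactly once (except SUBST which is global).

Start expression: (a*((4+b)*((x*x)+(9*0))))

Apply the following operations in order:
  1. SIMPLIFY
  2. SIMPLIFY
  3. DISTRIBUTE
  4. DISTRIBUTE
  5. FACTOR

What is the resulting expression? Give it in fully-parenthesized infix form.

Answer: (a*((4*(x*x))+(b*(x*x))))

Derivation:
Start: (a*((4+b)*((x*x)+(9*0))))
Apply SIMPLIFY at RRR (target: (9*0)): (a*((4+b)*((x*x)+(9*0)))) -> (a*((4+b)*((x*x)+0)))
Apply SIMPLIFY at RR (target: ((x*x)+0)): (a*((4+b)*((x*x)+0))) -> (a*((4+b)*(x*x)))
Apply DISTRIBUTE at R (target: ((4+b)*(x*x))): (a*((4+b)*(x*x))) -> (a*((4*(x*x))+(b*(x*x))))
Apply DISTRIBUTE at root (target: (a*((4*(x*x))+(b*(x*x))))): (a*((4*(x*x))+(b*(x*x)))) -> ((a*(4*(x*x)))+(a*(b*(x*x))))
Apply FACTOR at root (target: ((a*(4*(x*x)))+(a*(b*(x*x))))): ((a*(4*(x*x)))+(a*(b*(x*x)))) -> (a*((4*(x*x))+(b*(x*x))))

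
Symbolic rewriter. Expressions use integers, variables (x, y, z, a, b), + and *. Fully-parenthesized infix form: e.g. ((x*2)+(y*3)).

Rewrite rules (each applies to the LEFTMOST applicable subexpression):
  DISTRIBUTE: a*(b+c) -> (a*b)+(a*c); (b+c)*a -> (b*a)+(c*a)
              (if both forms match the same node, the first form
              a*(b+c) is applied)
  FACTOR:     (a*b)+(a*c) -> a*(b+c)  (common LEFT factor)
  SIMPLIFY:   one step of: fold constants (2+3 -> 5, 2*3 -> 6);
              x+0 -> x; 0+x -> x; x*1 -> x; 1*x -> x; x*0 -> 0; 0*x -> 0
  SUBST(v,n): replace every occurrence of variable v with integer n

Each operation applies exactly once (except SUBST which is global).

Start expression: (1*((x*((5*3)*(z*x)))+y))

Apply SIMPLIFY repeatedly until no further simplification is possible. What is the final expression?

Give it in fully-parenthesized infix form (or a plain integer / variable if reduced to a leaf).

Answer: ((x*(15*(z*x)))+y)

Derivation:
Start: (1*((x*((5*3)*(z*x)))+y))
Step 1: at root: (1*((x*((5*3)*(z*x)))+y)) -> ((x*((5*3)*(z*x)))+y); overall: (1*((x*((5*3)*(z*x)))+y)) -> ((x*((5*3)*(z*x)))+y)
Step 2: at LRL: (5*3) -> 15; overall: ((x*((5*3)*(z*x)))+y) -> ((x*(15*(z*x)))+y)
Fixed point: ((x*(15*(z*x)))+y)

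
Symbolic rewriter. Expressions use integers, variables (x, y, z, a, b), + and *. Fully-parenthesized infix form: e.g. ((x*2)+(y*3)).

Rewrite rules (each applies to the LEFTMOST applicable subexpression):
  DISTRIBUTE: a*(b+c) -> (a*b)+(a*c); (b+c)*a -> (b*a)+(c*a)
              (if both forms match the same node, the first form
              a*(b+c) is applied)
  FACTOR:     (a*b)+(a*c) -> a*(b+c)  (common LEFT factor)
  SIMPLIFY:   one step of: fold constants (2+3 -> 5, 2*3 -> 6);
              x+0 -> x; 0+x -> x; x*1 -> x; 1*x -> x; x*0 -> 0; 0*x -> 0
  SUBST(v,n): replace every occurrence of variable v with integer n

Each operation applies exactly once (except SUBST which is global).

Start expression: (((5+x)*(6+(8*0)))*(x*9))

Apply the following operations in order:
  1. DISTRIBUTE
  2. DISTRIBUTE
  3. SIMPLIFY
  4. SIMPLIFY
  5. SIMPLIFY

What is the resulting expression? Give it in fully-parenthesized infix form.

Start: (((5+x)*(6+(8*0)))*(x*9))
Apply DISTRIBUTE at L (target: ((5+x)*(6+(8*0)))): (((5+x)*(6+(8*0)))*(x*9)) -> ((((5+x)*6)+((5+x)*(8*0)))*(x*9))
Apply DISTRIBUTE at root (target: ((((5+x)*6)+((5+x)*(8*0)))*(x*9))): ((((5+x)*6)+((5+x)*(8*0)))*(x*9)) -> ((((5+x)*6)*(x*9))+(((5+x)*(8*0))*(x*9)))
Apply SIMPLIFY at RLR (target: (8*0)): ((((5+x)*6)*(x*9))+(((5+x)*(8*0))*(x*9))) -> ((((5+x)*6)*(x*9))+(((5+x)*0)*(x*9)))
Apply SIMPLIFY at RL (target: ((5+x)*0)): ((((5+x)*6)*(x*9))+(((5+x)*0)*(x*9))) -> ((((5+x)*6)*(x*9))+(0*(x*9)))
Apply SIMPLIFY at R (target: (0*(x*9))): ((((5+x)*6)*(x*9))+(0*(x*9))) -> ((((5+x)*6)*(x*9))+0)

Answer: ((((5+x)*6)*(x*9))+0)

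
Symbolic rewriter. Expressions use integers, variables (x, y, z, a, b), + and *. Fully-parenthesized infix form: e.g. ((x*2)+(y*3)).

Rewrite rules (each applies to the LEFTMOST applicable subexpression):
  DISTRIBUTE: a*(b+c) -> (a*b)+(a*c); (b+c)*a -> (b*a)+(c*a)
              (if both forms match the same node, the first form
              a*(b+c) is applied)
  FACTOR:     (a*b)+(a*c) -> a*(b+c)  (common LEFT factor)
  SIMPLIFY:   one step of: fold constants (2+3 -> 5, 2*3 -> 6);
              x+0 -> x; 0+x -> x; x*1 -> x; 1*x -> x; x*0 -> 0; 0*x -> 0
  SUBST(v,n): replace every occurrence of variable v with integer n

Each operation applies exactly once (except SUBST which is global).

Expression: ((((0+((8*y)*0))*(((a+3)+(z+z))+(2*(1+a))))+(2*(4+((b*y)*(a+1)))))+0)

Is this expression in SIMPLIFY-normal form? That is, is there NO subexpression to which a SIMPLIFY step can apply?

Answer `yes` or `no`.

Answer: no

Derivation:
Expression: ((((0+((8*y)*0))*(((a+3)+(z+z))+(2*(1+a))))+(2*(4+((b*y)*(a+1)))))+0)
Scanning for simplifiable subexpressions (pre-order)...
  at root: ((((0+((8*y)*0))*(((a+3)+(z+z))+(2*(1+a))))+(2*(4+((b*y)*(a+1)))))+0) (SIMPLIFIABLE)
  at L: (((0+((8*y)*0))*(((a+3)+(z+z))+(2*(1+a))))+(2*(4+((b*y)*(a+1))))) (not simplifiable)
  at LL: ((0+((8*y)*0))*(((a+3)+(z+z))+(2*(1+a)))) (not simplifiable)
  at LLL: (0+((8*y)*0)) (SIMPLIFIABLE)
  at LLLR: ((8*y)*0) (SIMPLIFIABLE)
  at LLLRL: (8*y) (not simplifiable)
  at LLR: (((a+3)+(z+z))+(2*(1+a))) (not simplifiable)
  at LLRL: ((a+3)+(z+z)) (not simplifiable)
  at LLRLL: (a+3) (not simplifiable)
  at LLRLR: (z+z) (not simplifiable)
  at LLRR: (2*(1+a)) (not simplifiable)
  at LLRRR: (1+a) (not simplifiable)
  at LR: (2*(4+((b*y)*(a+1)))) (not simplifiable)
  at LRR: (4+((b*y)*(a+1))) (not simplifiable)
  at LRRR: ((b*y)*(a+1)) (not simplifiable)
  at LRRRL: (b*y) (not simplifiable)
  at LRRRR: (a+1) (not simplifiable)
Found simplifiable subexpr at path root: ((((0+((8*y)*0))*(((a+3)+(z+z))+(2*(1+a))))+(2*(4+((b*y)*(a+1)))))+0)
One SIMPLIFY step would give: (((0+((8*y)*0))*(((a+3)+(z+z))+(2*(1+a))))+(2*(4+((b*y)*(a+1)))))
-> NOT in normal form.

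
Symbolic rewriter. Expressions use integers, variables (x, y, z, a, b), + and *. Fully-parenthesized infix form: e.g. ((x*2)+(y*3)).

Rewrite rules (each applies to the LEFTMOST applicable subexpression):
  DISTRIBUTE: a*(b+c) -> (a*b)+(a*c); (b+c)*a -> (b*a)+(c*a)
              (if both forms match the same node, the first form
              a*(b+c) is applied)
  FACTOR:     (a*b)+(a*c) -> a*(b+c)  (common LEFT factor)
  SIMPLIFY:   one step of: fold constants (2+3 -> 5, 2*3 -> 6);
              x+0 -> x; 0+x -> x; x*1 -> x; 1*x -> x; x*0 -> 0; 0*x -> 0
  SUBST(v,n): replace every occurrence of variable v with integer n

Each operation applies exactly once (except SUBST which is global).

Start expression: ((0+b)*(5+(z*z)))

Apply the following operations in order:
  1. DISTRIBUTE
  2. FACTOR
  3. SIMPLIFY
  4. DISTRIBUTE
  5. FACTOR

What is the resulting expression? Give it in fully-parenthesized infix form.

Answer: (b*(5+(z*z)))

Derivation:
Start: ((0+b)*(5+(z*z)))
Apply DISTRIBUTE at root (target: ((0+b)*(5+(z*z)))): ((0+b)*(5+(z*z))) -> (((0+b)*5)+((0+b)*(z*z)))
Apply FACTOR at root (target: (((0+b)*5)+((0+b)*(z*z)))): (((0+b)*5)+((0+b)*(z*z))) -> ((0+b)*(5+(z*z)))
Apply SIMPLIFY at L (target: (0+b)): ((0+b)*(5+(z*z))) -> (b*(5+(z*z)))
Apply DISTRIBUTE at root (target: (b*(5+(z*z)))): (b*(5+(z*z))) -> ((b*5)+(b*(z*z)))
Apply FACTOR at root (target: ((b*5)+(b*(z*z)))): ((b*5)+(b*(z*z))) -> (b*(5+(z*z)))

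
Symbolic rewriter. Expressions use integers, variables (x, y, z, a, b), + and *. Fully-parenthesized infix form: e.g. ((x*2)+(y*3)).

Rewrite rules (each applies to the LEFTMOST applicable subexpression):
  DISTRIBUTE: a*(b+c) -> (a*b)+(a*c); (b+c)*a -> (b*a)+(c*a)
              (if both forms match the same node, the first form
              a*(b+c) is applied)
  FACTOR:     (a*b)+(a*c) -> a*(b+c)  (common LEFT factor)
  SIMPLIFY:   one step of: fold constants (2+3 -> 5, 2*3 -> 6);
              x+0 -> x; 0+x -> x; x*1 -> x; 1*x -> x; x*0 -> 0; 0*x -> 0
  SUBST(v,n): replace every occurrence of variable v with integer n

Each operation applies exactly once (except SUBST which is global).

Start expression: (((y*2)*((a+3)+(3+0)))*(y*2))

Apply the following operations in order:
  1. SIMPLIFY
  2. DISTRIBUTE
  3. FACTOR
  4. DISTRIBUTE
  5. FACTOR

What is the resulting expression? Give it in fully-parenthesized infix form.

Answer: (((y*2)*((a+3)+3))*(y*2))

Derivation:
Start: (((y*2)*((a+3)+(3+0)))*(y*2))
Apply SIMPLIFY at LRR (target: (3+0)): (((y*2)*((a+3)+(3+0)))*(y*2)) -> (((y*2)*((a+3)+3))*(y*2))
Apply DISTRIBUTE at L (target: ((y*2)*((a+3)+3))): (((y*2)*((a+3)+3))*(y*2)) -> ((((y*2)*(a+3))+((y*2)*3))*(y*2))
Apply FACTOR at L (target: (((y*2)*(a+3))+((y*2)*3))): ((((y*2)*(a+3))+((y*2)*3))*(y*2)) -> (((y*2)*((a+3)+3))*(y*2))
Apply DISTRIBUTE at L (target: ((y*2)*((a+3)+3))): (((y*2)*((a+3)+3))*(y*2)) -> ((((y*2)*(a+3))+((y*2)*3))*(y*2))
Apply FACTOR at L (target: (((y*2)*(a+3))+((y*2)*3))): ((((y*2)*(a+3))+((y*2)*3))*(y*2)) -> (((y*2)*((a+3)+3))*(y*2))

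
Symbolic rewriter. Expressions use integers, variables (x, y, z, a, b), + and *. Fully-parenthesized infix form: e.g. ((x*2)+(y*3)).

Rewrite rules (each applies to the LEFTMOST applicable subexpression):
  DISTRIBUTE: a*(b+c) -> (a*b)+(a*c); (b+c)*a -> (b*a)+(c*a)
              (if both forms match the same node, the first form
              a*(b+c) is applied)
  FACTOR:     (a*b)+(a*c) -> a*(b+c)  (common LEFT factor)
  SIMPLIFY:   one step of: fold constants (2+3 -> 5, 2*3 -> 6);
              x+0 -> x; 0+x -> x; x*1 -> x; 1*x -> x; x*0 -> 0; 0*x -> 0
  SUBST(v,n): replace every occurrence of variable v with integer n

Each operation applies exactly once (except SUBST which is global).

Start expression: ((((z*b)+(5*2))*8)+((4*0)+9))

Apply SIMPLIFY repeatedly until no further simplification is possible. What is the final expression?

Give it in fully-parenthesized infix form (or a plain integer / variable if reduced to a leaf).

Answer: ((((z*b)+10)*8)+9)

Derivation:
Start: ((((z*b)+(5*2))*8)+((4*0)+9))
Step 1: at LLR: (5*2) -> 10; overall: ((((z*b)+(5*2))*8)+((4*0)+9)) -> ((((z*b)+10)*8)+((4*0)+9))
Step 2: at RL: (4*0) -> 0; overall: ((((z*b)+10)*8)+((4*0)+9)) -> ((((z*b)+10)*8)+(0+9))
Step 3: at R: (0+9) -> 9; overall: ((((z*b)+10)*8)+(0+9)) -> ((((z*b)+10)*8)+9)
Fixed point: ((((z*b)+10)*8)+9)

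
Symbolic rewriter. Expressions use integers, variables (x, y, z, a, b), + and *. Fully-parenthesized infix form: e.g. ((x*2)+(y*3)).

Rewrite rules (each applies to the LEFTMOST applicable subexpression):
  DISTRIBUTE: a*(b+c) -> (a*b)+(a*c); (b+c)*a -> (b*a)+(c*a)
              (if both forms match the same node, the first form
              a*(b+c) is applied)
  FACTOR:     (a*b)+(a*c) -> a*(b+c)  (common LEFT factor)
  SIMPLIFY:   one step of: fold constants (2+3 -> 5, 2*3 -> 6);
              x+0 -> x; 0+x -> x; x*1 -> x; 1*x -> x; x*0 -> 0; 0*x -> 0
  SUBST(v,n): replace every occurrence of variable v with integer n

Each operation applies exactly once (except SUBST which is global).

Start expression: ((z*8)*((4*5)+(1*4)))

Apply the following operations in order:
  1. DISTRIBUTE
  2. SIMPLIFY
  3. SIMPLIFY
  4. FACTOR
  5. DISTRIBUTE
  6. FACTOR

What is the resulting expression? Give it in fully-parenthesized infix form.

Start: ((z*8)*((4*5)+(1*4)))
Apply DISTRIBUTE at root (target: ((z*8)*((4*5)+(1*4)))): ((z*8)*((4*5)+(1*4))) -> (((z*8)*(4*5))+((z*8)*(1*4)))
Apply SIMPLIFY at LR (target: (4*5)): (((z*8)*(4*5))+((z*8)*(1*4))) -> (((z*8)*20)+((z*8)*(1*4)))
Apply SIMPLIFY at RR (target: (1*4)): (((z*8)*20)+((z*8)*(1*4))) -> (((z*8)*20)+((z*8)*4))
Apply FACTOR at root (target: (((z*8)*20)+((z*8)*4))): (((z*8)*20)+((z*8)*4)) -> ((z*8)*(20+4))
Apply DISTRIBUTE at root (target: ((z*8)*(20+4))): ((z*8)*(20+4)) -> (((z*8)*20)+((z*8)*4))
Apply FACTOR at root (target: (((z*8)*20)+((z*8)*4))): (((z*8)*20)+((z*8)*4)) -> ((z*8)*(20+4))

Answer: ((z*8)*(20+4))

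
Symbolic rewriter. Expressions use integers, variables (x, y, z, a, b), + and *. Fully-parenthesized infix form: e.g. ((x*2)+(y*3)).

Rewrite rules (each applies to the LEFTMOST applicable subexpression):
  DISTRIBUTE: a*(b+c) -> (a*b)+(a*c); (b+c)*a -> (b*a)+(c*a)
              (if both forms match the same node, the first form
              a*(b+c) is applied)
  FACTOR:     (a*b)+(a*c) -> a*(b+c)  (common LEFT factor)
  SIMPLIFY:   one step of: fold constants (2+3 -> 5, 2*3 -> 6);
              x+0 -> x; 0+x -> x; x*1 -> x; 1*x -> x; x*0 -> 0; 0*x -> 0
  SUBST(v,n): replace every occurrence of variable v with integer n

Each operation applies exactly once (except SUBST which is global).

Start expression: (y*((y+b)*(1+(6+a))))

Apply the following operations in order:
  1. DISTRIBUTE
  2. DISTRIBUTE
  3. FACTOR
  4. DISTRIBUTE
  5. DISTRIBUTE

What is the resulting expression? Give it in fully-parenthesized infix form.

Start: (y*((y+b)*(1+(6+a))))
Apply DISTRIBUTE at R (target: ((y+b)*(1+(6+a)))): (y*((y+b)*(1+(6+a)))) -> (y*(((y+b)*1)+((y+b)*(6+a))))
Apply DISTRIBUTE at root (target: (y*(((y+b)*1)+((y+b)*(6+a))))): (y*(((y+b)*1)+((y+b)*(6+a)))) -> ((y*((y+b)*1))+(y*((y+b)*(6+a))))
Apply FACTOR at root (target: ((y*((y+b)*1))+(y*((y+b)*(6+a))))): ((y*((y+b)*1))+(y*((y+b)*(6+a)))) -> (y*(((y+b)*1)+((y+b)*(6+a))))
Apply DISTRIBUTE at root (target: (y*(((y+b)*1)+((y+b)*(6+a))))): (y*(((y+b)*1)+((y+b)*(6+a)))) -> ((y*((y+b)*1))+(y*((y+b)*(6+a))))
Apply DISTRIBUTE at LR (target: ((y+b)*1)): ((y*((y+b)*1))+(y*((y+b)*(6+a)))) -> ((y*((y*1)+(b*1)))+(y*((y+b)*(6+a))))

Answer: ((y*((y*1)+(b*1)))+(y*((y+b)*(6+a))))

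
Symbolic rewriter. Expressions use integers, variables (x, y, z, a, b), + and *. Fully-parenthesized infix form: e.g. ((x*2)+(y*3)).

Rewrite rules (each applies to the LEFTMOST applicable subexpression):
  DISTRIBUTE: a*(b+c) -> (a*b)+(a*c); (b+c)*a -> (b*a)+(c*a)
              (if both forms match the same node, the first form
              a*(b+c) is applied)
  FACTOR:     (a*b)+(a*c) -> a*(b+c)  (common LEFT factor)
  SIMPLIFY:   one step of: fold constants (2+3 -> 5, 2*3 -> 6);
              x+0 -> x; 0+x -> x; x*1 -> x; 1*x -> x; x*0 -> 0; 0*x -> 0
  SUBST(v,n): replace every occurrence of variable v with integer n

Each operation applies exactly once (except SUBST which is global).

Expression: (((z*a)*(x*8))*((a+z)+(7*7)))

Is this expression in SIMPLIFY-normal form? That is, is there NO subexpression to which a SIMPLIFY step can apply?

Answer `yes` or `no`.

Expression: (((z*a)*(x*8))*((a+z)+(7*7)))
Scanning for simplifiable subexpressions (pre-order)...
  at root: (((z*a)*(x*8))*((a+z)+(7*7))) (not simplifiable)
  at L: ((z*a)*(x*8)) (not simplifiable)
  at LL: (z*a) (not simplifiable)
  at LR: (x*8) (not simplifiable)
  at R: ((a+z)+(7*7)) (not simplifiable)
  at RL: (a+z) (not simplifiable)
  at RR: (7*7) (SIMPLIFIABLE)
Found simplifiable subexpr at path RR: (7*7)
One SIMPLIFY step would give: (((z*a)*(x*8))*((a+z)+49))
-> NOT in normal form.

Answer: no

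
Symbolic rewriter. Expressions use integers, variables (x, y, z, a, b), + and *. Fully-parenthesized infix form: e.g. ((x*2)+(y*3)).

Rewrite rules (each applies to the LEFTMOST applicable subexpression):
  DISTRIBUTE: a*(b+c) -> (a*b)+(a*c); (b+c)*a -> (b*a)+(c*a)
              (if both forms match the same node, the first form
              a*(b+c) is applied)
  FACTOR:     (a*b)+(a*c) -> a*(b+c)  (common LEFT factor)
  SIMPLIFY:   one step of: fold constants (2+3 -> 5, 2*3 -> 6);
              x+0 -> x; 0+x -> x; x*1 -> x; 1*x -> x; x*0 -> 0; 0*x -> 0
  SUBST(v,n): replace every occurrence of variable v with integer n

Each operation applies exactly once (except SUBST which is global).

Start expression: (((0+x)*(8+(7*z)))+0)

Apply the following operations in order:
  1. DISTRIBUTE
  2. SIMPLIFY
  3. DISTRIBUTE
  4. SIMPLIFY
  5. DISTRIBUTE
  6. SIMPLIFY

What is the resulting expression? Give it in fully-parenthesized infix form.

Start: (((0+x)*(8+(7*z)))+0)
Apply DISTRIBUTE at L (target: ((0+x)*(8+(7*z)))): (((0+x)*(8+(7*z)))+0) -> ((((0+x)*8)+((0+x)*(7*z)))+0)
Apply SIMPLIFY at root (target: ((((0+x)*8)+((0+x)*(7*z)))+0)): ((((0+x)*8)+((0+x)*(7*z)))+0) -> (((0+x)*8)+((0+x)*(7*z)))
Apply DISTRIBUTE at L (target: ((0+x)*8)): (((0+x)*8)+((0+x)*(7*z))) -> (((0*8)+(x*8))+((0+x)*(7*z)))
Apply SIMPLIFY at LL (target: (0*8)): (((0*8)+(x*8))+((0+x)*(7*z))) -> ((0+(x*8))+((0+x)*(7*z)))
Apply DISTRIBUTE at R (target: ((0+x)*(7*z))): ((0+(x*8))+((0+x)*(7*z))) -> ((0+(x*8))+((0*(7*z))+(x*(7*z))))
Apply SIMPLIFY at L (target: (0+(x*8))): ((0+(x*8))+((0*(7*z))+(x*(7*z)))) -> ((x*8)+((0*(7*z))+(x*(7*z))))

Answer: ((x*8)+((0*(7*z))+(x*(7*z))))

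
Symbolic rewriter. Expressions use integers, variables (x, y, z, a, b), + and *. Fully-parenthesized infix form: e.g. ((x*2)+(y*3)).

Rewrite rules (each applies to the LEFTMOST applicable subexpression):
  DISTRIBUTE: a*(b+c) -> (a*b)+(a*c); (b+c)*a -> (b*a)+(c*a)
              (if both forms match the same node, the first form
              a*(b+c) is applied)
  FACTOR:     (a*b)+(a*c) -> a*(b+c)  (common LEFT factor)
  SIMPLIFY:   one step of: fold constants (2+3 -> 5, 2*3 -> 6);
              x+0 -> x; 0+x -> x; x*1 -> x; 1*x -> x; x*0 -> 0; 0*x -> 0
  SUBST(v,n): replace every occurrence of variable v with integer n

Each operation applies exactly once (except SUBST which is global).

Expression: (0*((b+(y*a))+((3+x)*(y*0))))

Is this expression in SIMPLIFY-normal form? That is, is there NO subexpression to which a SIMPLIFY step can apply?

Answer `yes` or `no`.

Answer: no

Derivation:
Expression: (0*((b+(y*a))+((3+x)*(y*0))))
Scanning for simplifiable subexpressions (pre-order)...
  at root: (0*((b+(y*a))+((3+x)*(y*0)))) (SIMPLIFIABLE)
  at R: ((b+(y*a))+((3+x)*(y*0))) (not simplifiable)
  at RL: (b+(y*a)) (not simplifiable)
  at RLR: (y*a) (not simplifiable)
  at RR: ((3+x)*(y*0)) (not simplifiable)
  at RRL: (3+x) (not simplifiable)
  at RRR: (y*0) (SIMPLIFIABLE)
Found simplifiable subexpr at path root: (0*((b+(y*a))+((3+x)*(y*0))))
One SIMPLIFY step would give: 0
-> NOT in normal form.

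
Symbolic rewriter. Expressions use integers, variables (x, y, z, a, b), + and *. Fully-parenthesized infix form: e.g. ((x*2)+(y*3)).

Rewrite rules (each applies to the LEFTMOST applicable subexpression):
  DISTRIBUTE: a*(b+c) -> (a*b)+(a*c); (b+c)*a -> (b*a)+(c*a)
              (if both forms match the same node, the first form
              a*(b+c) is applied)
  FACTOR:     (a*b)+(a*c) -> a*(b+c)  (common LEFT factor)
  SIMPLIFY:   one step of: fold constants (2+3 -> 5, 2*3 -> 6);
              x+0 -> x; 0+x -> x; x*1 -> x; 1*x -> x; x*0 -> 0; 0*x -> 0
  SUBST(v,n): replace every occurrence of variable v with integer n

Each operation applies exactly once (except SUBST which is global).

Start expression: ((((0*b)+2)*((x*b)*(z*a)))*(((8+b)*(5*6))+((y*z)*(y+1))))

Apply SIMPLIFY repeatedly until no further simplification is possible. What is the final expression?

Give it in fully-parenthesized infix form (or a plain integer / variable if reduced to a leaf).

Start: ((((0*b)+2)*((x*b)*(z*a)))*(((8+b)*(5*6))+((y*z)*(y+1))))
Step 1: at LLL: (0*b) -> 0; overall: ((((0*b)+2)*((x*b)*(z*a)))*(((8+b)*(5*6))+((y*z)*(y+1)))) -> (((0+2)*((x*b)*(z*a)))*(((8+b)*(5*6))+((y*z)*(y+1))))
Step 2: at LL: (0+2) -> 2; overall: (((0+2)*((x*b)*(z*a)))*(((8+b)*(5*6))+((y*z)*(y+1)))) -> ((2*((x*b)*(z*a)))*(((8+b)*(5*6))+((y*z)*(y+1))))
Step 3: at RLR: (5*6) -> 30; overall: ((2*((x*b)*(z*a)))*(((8+b)*(5*6))+((y*z)*(y+1)))) -> ((2*((x*b)*(z*a)))*(((8+b)*30)+((y*z)*(y+1))))
Fixed point: ((2*((x*b)*(z*a)))*(((8+b)*30)+((y*z)*(y+1))))

Answer: ((2*((x*b)*(z*a)))*(((8+b)*30)+((y*z)*(y+1))))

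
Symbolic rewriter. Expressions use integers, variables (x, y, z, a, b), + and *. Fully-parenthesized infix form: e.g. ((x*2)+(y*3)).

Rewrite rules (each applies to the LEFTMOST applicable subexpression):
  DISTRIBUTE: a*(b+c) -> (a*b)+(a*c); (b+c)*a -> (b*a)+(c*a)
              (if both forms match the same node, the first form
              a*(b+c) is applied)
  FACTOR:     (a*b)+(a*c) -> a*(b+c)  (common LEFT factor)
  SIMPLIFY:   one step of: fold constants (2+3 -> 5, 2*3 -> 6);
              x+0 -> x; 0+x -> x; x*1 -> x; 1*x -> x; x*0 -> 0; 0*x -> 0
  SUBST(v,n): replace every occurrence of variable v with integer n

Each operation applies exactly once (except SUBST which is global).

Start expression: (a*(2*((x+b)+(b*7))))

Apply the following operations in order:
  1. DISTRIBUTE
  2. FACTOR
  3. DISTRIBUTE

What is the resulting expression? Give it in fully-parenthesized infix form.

Answer: (a*((2*(x+b))+(2*(b*7))))

Derivation:
Start: (a*(2*((x+b)+(b*7))))
Apply DISTRIBUTE at R (target: (2*((x+b)+(b*7)))): (a*(2*((x+b)+(b*7)))) -> (a*((2*(x+b))+(2*(b*7))))
Apply FACTOR at R (target: ((2*(x+b))+(2*(b*7)))): (a*((2*(x+b))+(2*(b*7)))) -> (a*(2*((x+b)+(b*7))))
Apply DISTRIBUTE at R (target: (2*((x+b)+(b*7)))): (a*(2*((x+b)+(b*7)))) -> (a*((2*(x+b))+(2*(b*7))))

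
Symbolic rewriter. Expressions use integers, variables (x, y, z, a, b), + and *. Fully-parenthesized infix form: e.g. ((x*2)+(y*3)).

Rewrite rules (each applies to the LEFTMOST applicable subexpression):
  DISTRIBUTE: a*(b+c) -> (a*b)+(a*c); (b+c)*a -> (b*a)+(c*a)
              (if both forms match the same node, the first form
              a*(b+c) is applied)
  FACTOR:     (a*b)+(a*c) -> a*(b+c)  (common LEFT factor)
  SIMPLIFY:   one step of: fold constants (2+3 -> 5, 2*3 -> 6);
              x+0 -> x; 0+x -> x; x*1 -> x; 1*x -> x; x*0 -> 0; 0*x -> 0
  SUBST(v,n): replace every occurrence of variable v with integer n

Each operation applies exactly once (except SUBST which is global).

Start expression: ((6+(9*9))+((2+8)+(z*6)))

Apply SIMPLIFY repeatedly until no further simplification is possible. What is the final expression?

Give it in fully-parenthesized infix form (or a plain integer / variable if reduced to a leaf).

Answer: (87+(10+(z*6)))

Derivation:
Start: ((6+(9*9))+((2+8)+(z*6)))
Step 1: at LR: (9*9) -> 81; overall: ((6+(9*9))+((2+8)+(z*6))) -> ((6+81)+((2+8)+(z*6)))
Step 2: at L: (6+81) -> 87; overall: ((6+81)+((2+8)+(z*6))) -> (87+((2+8)+(z*6)))
Step 3: at RL: (2+8) -> 10; overall: (87+((2+8)+(z*6))) -> (87+(10+(z*6)))
Fixed point: (87+(10+(z*6)))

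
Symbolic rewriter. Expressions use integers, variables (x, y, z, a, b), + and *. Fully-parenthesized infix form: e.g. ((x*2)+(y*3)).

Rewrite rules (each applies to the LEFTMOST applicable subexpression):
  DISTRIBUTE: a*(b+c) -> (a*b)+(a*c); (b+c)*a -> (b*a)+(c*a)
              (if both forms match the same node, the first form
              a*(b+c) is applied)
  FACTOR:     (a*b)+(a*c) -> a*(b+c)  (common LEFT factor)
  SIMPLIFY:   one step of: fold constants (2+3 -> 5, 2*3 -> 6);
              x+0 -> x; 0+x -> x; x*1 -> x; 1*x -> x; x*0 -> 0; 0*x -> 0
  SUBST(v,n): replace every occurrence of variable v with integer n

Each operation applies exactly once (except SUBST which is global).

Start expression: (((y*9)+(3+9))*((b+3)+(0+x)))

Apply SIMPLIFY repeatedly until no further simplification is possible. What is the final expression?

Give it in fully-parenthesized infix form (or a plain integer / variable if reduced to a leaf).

Answer: (((y*9)+12)*((b+3)+x))

Derivation:
Start: (((y*9)+(3+9))*((b+3)+(0+x)))
Step 1: at LR: (3+9) -> 12; overall: (((y*9)+(3+9))*((b+3)+(0+x))) -> (((y*9)+12)*((b+3)+(0+x)))
Step 2: at RR: (0+x) -> x; overall: (((y*9)+12)*((b+3)+(0+x))) -> (((y*9)+12)*((b+3)+x))
Fixed point: (((y*9)+12)*((b+3)+x))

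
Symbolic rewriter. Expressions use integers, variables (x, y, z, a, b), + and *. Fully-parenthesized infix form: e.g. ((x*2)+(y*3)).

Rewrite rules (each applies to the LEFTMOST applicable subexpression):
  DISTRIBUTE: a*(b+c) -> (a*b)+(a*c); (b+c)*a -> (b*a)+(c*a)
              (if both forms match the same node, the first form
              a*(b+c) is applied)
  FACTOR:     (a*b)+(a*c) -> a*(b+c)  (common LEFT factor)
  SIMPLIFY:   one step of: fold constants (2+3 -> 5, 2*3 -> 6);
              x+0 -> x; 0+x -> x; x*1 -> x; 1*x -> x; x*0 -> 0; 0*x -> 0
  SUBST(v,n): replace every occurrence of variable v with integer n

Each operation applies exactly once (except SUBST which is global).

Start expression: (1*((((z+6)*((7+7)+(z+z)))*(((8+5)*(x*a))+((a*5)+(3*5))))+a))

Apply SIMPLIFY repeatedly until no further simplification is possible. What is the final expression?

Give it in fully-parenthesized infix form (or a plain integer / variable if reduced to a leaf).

Start: (1*((((z+6)*((7+7)+(z+z)))*(((8+5)*(x*a))+((a*5)+(3*5))))+a))
Step 1: at root: (1*((((z+6)*((7+7)+(z+z)))*(((8+5)*(x*a))+((a*5)+(3*5))))+a)) -> ((((z+6)*((7+7)+(z+z)))*(((8+5)*(x*a))+((a*5)+(3*5))))+a); overall: (1*((((z+6)*((7+7)+(z+z)))*(((8+5)*(x*a))+((a*5)+(3*5))))+a)) -> ((((z+6)*((7+7)+(z+z)))*(((8+5)*(x*a))+((a*5)+(3*5))))+a)
Step 2: at LLRL: (7+7) -> 14; overall: ((((z+6)*((7+7)+(z+z)))*(((8+5)*(x*a))+((a*5)+(3*5))))+a) -> ((((z+6)*(14+(z+z)))*(((8+5)*(x*a))+((a*5)+(3*5))))+a)
Step 3: at LRLL: (8+5) -> 13; overall: ((((z+6)*(14+(z+z)))*(((8+5)*(x*a))+((a*5)+(3*5))))+a) -> ((((z+6)*(14+(z+z)))*((13*(x*a))+((a*5)+(3*5))))+a)
Step 4: at LRRR: (3*5) -> 15; overall: ((((z+6)*(14+(z+z)))*((13*(x*a))+((a*5)+(3*5))))+a) -> ((((z+6)*(14+(z+z)))*((13*(x*a))+((a*5)+15)))+a)
Fixed point: ((((z+6)*(14+(z+z)))*((13*(x*a))+((a*5)+15)))+a)

Answer: ((((z+6)*(14+(z+z)))*((13*(x*a))+((a*5)+15)))+a)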